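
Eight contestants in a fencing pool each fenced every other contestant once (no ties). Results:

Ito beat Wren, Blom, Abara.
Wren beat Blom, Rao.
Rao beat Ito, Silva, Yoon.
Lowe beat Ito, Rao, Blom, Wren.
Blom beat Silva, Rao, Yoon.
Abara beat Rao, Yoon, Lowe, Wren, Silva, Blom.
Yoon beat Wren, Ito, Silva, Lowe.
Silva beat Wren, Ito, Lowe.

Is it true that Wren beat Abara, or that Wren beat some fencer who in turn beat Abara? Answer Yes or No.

No

Wren did not beat Abara directly.
Wren beat Rao, Blom, but each of them lost to Abara. No two-step path.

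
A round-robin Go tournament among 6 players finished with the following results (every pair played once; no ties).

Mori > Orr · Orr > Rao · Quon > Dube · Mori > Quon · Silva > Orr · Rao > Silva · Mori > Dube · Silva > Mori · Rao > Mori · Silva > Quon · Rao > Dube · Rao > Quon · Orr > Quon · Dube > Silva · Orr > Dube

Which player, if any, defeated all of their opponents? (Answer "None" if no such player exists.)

Highest win total is Rao with 4 (out of 5 possible).
Rao lost to Orr, so no player went undefeated.

None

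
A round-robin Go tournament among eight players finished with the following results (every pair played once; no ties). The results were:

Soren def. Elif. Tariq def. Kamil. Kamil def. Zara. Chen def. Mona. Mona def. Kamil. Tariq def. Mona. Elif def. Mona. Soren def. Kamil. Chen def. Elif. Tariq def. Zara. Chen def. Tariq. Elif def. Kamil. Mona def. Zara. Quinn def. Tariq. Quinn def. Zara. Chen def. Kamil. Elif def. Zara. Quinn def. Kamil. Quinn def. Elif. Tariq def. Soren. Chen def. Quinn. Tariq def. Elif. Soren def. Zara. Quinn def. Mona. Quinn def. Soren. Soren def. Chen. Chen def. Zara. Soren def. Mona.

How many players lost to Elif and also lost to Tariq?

Elif beat: Zara, Kamil, Mona.
Tariq beat: Elif, Soren, Zara, Kamil, Mona.
Both beat: Zara, Kamil, Mona — 3.

3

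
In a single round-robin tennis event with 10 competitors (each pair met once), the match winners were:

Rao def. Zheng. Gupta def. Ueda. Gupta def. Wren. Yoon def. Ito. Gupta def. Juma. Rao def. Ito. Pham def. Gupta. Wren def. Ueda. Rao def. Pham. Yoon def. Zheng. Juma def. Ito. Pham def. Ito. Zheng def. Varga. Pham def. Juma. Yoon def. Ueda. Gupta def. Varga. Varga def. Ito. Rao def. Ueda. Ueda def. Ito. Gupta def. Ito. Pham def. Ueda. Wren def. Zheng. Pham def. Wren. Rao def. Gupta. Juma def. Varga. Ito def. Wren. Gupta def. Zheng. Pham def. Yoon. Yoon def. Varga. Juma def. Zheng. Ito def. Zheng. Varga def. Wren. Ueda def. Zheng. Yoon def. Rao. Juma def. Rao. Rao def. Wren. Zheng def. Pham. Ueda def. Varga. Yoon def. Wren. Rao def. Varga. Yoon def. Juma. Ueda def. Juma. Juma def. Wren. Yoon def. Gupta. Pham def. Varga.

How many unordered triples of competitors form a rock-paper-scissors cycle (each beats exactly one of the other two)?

15

Win totals: Ito 2, Rao 7, Wren 2, Yoon 8, Varga 2, Pham 7, Juma 5, Zheng 2, Gupta 6, Ueda 4.
A competitor with w wins dominates both others in C(w,2) triples; summing gives 1 + 21 + 1 + 28 + 1 + 21 + 10 + 1 + 15 + 6 = 105 transitive triples.
Total triples C(10,3) = 120, so cyclic triples = 120 − 105 = 15.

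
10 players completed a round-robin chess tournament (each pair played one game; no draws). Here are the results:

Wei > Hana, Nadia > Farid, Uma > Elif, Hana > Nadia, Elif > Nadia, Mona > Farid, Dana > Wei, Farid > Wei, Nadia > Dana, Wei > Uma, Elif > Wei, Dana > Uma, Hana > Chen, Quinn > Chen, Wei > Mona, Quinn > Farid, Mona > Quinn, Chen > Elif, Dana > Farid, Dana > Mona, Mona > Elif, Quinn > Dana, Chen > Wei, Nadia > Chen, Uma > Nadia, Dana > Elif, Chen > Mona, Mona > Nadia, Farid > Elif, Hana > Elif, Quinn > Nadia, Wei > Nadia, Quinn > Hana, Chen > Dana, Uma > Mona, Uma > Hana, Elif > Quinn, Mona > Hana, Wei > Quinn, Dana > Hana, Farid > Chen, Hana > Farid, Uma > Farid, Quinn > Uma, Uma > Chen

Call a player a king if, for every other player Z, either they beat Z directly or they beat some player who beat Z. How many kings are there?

Uma reaches everyone (king).
Nadia cannot reach Quinn in two steps.
Mona reaches everyone (king).
Dana reaches everyone (king).
Elif reaches everyone (king).
Chen reaches everyone (king).
Farid reaches everyone (king).
Wei reaches everyone (king).
Hana cannot reach Uma in two steps.
Quinn reaches everyone (king).
Kings: Uma, Mona, Dana, Elif, Chen, Farid, Wei, Quinn — 8.

8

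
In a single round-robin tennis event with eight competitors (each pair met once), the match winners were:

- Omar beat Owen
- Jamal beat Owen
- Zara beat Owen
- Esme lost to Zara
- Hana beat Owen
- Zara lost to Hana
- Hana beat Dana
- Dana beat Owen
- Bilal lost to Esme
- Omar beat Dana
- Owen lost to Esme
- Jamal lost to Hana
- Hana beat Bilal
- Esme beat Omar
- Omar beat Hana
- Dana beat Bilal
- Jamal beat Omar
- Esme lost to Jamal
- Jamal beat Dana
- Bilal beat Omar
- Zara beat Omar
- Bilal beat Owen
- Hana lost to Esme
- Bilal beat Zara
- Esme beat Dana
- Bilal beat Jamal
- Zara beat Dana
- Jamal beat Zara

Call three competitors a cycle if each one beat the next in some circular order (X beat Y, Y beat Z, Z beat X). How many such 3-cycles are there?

Win totals: Dana 2, Zara 4, Jamal 5, Bilal 4, Esme 5, Omar 3, Owen 0, Hana 5.
A competitor with w wins dominates both others in C(w,2) triples; summing gives 1 + 6 + 10 + 6 + 10 + 3 + 0 + 10 = 46 transitive triples.
Total triples C(8,3) = 56, so cyclic triples = 56 − 46 = 10.

10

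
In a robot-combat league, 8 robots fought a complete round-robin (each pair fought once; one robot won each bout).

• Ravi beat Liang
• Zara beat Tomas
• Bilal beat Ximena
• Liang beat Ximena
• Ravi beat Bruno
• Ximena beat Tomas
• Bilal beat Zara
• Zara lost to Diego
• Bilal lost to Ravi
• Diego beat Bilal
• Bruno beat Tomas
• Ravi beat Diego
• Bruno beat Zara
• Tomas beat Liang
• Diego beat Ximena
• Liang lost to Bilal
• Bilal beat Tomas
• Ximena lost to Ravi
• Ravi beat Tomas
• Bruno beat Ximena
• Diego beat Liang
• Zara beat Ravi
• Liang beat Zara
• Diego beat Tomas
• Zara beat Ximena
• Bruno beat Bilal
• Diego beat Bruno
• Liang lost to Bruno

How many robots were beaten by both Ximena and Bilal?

1

Ximena beat: Tomas.
Bilal beat: Tomas, Ximena, Liang, Zara.
Both beat: Tomas — 1.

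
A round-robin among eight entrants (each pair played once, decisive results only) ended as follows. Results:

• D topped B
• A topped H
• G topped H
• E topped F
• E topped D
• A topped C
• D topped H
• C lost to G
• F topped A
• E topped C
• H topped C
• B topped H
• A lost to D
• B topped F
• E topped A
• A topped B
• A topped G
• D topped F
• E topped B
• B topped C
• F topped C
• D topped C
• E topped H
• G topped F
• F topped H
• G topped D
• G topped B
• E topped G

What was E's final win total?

E's results: beat A, B, C, D, F, G, H; lost to no one.
That is 7 wins.

7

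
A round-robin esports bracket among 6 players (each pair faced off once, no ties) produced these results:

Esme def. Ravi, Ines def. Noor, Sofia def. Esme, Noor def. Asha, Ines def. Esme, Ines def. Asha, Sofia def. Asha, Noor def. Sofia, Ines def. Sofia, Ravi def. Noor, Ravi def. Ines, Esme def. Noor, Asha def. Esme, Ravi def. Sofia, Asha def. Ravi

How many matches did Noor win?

Noor's results: beat Asha, Sofia; lost to Esme, Ravi, Ines.
That is 2 wins.

2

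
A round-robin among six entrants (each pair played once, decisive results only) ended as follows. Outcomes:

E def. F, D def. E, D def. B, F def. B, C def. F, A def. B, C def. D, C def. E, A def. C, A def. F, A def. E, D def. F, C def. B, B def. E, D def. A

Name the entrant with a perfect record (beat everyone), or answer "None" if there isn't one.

Highest win total is D with 4 (out of 5 possible).
D lost to C, so no entrant went undefeated.

None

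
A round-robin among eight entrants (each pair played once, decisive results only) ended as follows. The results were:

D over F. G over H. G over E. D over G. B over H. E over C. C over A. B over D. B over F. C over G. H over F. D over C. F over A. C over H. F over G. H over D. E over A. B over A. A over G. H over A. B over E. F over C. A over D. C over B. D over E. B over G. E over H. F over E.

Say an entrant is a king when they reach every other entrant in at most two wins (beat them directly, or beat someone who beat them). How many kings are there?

A cannot reach B in two steps.
B reaches everyone (king).
C reaches everyone (king).
D reaches everyone (king).
E reaches everyone (king).
F reaches everyone (king).
G cannot reach B in two steps.
H cannot reach B in two steps.
Kings: B, C, D, E, F — 5.

5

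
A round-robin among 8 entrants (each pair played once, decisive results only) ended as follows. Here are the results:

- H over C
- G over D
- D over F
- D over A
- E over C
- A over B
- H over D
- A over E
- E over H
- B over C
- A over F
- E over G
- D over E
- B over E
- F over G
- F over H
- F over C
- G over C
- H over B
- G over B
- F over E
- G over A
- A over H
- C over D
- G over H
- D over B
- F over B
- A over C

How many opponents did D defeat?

4

D's results: beat A, B, E, F; lost to C, G, H.
That is 4 wins.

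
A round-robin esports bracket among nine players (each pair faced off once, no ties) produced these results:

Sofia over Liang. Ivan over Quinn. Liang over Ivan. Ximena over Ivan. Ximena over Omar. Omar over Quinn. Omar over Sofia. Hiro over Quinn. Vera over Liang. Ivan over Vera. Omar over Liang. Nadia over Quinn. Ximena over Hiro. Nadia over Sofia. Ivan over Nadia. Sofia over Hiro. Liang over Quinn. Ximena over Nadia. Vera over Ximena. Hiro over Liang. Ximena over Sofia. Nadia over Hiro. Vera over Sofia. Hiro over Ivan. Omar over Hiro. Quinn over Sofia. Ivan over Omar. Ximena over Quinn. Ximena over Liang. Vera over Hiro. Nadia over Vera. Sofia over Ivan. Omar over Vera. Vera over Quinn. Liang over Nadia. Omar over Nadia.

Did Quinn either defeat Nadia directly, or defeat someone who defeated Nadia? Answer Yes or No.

Quinn did not beat Nadia directly.
Quinn beat Sofia, but each of them lost to Nadia. No two-step path.

No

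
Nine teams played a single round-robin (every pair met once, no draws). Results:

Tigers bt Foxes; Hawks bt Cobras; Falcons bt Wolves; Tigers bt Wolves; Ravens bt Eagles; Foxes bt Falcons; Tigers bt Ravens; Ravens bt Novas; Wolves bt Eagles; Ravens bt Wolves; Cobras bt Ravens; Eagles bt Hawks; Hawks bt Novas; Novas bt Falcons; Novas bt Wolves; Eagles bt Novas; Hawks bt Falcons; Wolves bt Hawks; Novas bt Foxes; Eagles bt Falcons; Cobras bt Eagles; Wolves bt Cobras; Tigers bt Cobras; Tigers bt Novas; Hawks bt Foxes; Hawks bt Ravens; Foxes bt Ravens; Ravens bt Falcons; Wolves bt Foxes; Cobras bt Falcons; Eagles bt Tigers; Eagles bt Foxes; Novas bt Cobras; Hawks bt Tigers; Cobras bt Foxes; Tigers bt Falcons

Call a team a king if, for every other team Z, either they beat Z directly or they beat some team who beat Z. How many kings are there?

6

Foxes cannot reach Hawks, Cobras, Tigers in two steps.
Ravens reaches everyone (king).
Falcons cannot reach Ravens, Tigers, Novas in two steps.
Hawks reaches everyone (king).
Eagles reaches everyone (king).
Cobras reaches everyone (king).
Tigers reaches everyone (king).
Wolves reaches everyone (king).
Novas cannot reach Tigers in two steps.
Kings: Ravens, Hawks, Eagles, Cobras, Tigers, Wolves — 6.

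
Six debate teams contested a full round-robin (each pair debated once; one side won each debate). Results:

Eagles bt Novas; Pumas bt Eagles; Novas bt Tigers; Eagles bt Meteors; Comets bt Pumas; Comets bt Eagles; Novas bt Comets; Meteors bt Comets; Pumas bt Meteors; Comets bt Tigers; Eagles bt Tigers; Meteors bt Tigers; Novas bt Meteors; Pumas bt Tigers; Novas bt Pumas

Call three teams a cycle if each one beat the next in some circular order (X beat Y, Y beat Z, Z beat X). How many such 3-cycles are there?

Win totals: Meteors 2, Pumas 3, Tigers 0, Novas 4, Comets 3, Eagles 3.
A team with w wins dominates both others in C(w,2) triples; summing gives 1 + 3 + 0 + 6 + 3 + 3 = 16 transitive triples.
Total triples C(6,3) = 20, so cyclic triples = 20 − 16 = 4.

4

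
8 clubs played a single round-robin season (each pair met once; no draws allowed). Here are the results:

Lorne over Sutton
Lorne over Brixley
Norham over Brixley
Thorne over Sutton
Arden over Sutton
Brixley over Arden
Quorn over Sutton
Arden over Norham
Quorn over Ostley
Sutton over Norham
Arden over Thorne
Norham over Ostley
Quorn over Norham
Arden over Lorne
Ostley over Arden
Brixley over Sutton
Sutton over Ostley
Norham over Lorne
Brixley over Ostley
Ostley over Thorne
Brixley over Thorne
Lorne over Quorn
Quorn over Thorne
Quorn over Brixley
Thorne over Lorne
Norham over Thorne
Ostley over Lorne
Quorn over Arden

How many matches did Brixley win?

4

Brixley's results: beat Arden, Ostley, Thorne, Sutton; lost to Norham, Quorn, Lorne.
That is 4 wins.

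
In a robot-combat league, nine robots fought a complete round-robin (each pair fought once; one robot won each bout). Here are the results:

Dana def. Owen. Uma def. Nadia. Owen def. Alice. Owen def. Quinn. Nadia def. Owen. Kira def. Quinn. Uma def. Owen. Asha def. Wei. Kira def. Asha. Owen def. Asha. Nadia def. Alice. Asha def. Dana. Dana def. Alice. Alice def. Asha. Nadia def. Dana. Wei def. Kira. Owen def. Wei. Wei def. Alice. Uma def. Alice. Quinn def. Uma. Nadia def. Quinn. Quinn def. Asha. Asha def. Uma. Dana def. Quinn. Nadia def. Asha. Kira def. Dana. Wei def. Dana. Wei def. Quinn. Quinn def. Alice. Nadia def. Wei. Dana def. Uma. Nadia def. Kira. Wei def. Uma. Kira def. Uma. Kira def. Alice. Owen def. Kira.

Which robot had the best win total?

Nadia

Win totals: Uma 3, Wei 5, Nadia 7, Kira 5, Alice 1, Asha 3, Dana 4, Quinn 3, Owen 5.
Nadia leads with 7 wins (next highest: 5).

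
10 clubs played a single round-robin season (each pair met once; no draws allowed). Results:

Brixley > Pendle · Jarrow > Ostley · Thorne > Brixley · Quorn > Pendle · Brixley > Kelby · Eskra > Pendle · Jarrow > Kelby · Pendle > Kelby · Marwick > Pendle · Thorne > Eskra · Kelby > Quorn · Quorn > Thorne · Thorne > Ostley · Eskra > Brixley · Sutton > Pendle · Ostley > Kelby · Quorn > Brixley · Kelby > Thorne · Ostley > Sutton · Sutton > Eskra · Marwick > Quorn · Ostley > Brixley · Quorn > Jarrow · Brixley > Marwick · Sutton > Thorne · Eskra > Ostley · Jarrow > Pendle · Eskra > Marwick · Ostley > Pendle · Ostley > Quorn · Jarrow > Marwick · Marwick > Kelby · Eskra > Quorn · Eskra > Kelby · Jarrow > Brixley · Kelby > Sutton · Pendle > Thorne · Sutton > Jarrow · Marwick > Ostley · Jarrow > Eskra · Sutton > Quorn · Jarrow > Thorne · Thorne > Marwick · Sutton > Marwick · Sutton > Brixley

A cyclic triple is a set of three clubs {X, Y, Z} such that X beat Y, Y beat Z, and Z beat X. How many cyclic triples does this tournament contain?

Win totals: Jarrow 7, Kelby 3, Marwick 4, Sutton 7, Eskra 6, Quorn 4, Ostley 5, Brixley 3, Pendle 2, Thorne 4.
A club with w wins dominates both others in C(w,2) triples; summing gives 21 + 3 + 6 + 21 + 15 + 6 + 10 + 3 + 1 + 6 = 92 transitive triples.
Total triples C(10,3) = 120, so cyclic triples = 120 − 92 = 28.

28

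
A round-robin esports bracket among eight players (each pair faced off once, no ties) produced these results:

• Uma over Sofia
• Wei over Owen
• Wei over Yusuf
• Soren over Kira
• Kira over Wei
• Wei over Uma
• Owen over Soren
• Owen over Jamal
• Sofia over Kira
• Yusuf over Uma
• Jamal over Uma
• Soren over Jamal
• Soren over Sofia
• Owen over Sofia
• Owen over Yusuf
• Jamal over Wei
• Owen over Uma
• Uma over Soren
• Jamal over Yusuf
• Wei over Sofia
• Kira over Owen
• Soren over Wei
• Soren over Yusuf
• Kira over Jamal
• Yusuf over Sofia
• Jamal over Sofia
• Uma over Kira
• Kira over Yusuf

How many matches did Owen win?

5

Owen's results: beat Sofia, Jamal, Yusuf, Uma, Soren; lost to Kira, Wei.
That is 5 wins.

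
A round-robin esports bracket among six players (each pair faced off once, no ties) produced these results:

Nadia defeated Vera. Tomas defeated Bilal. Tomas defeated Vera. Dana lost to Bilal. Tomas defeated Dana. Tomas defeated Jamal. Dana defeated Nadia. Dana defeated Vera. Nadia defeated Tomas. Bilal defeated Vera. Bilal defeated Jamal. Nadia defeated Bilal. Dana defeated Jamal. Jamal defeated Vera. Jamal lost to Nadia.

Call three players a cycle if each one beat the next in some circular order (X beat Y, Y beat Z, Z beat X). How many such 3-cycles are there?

2

Of the C(6,3) = 20 triples, the cyclic ones are: {Dana, Tomas, Nadia}; {Dana, Bilal, Nadia}.
That is 2.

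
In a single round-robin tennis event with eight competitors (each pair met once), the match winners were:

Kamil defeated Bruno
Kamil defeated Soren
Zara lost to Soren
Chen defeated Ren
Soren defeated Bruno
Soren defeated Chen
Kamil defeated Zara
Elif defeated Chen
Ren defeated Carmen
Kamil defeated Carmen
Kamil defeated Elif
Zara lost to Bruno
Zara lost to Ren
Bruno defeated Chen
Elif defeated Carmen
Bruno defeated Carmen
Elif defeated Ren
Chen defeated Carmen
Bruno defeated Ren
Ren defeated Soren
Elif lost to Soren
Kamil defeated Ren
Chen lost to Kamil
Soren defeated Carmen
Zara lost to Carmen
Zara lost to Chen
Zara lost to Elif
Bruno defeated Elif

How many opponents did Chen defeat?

3

Chen's results: beat Zara, Carmen, Ren; lost to Elif, Kamil, Soren, Bruno.
That is 3 wins.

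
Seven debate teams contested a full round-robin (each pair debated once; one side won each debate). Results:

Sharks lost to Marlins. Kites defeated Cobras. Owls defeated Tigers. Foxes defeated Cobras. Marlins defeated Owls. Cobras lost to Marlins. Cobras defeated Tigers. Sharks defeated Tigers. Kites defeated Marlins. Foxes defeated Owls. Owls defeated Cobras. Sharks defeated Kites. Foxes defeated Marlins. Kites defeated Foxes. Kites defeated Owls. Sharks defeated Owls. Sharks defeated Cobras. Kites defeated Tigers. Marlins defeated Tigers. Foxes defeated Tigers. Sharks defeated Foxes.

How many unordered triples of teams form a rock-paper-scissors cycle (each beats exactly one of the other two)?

Win totals: Kites 5, Marlins 4, Foxes 4, Tigers 0, Cobras 1, Owls 2, Sharks 5.
A team with w wins dominates both others in C(w,2) triples; summing gives 10 + 6 + 6 + 0 + 0 + 1 + 10 = 33 transitive triples.
Total triples C(7,3) = 35, so cyclic triples = 35 − 33 = 2.

2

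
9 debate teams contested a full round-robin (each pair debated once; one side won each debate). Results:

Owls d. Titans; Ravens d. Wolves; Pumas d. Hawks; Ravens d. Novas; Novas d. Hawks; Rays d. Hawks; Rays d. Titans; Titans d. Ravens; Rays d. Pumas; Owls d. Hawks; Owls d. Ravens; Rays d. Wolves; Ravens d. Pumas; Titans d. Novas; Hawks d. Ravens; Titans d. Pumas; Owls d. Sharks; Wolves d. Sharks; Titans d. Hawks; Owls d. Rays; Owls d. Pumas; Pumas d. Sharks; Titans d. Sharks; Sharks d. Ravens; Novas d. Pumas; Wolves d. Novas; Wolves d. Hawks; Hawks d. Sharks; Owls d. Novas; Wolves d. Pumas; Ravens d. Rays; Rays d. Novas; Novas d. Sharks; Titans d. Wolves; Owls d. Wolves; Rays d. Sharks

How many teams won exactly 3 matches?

1

Win totals: Titans 6, Rays 6, Hawks 2, Wolves 4, Pumas 2, Novas 3, Sharks 1, Ravens 4, Owls 8.
Exactly 3: Novas — 1 team.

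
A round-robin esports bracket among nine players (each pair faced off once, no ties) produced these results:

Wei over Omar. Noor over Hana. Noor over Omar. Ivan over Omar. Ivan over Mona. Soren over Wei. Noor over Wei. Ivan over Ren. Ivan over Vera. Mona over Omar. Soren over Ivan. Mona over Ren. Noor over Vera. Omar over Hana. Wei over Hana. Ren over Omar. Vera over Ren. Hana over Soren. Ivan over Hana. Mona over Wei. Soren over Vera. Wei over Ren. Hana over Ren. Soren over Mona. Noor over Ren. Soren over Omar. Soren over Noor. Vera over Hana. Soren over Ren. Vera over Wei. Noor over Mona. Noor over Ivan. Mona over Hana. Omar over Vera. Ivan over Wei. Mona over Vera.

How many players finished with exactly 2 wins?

Win totals: Soren 7, Ren 1, Omar 2, Hana 2, Vera 3, Wei 3, Ivan 6, Mona 5, Noor 7.
Exactly 2: Omar, Hana — 2 players.

2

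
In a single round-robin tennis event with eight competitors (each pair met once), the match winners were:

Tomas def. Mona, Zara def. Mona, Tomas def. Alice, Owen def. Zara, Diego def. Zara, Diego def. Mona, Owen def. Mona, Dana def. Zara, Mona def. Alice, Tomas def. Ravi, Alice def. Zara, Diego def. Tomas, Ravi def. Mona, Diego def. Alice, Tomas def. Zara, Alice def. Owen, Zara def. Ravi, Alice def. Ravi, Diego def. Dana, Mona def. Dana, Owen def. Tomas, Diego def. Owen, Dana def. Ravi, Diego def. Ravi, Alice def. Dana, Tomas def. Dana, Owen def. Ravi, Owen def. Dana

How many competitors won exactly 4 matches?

Win totals: Mona 2, Tomas 5, Owen 5, Dana 2, Ravi 1, Alice 4, Zara 2, Diego 7.
Exactly 4: Alice — 1 competitor.

1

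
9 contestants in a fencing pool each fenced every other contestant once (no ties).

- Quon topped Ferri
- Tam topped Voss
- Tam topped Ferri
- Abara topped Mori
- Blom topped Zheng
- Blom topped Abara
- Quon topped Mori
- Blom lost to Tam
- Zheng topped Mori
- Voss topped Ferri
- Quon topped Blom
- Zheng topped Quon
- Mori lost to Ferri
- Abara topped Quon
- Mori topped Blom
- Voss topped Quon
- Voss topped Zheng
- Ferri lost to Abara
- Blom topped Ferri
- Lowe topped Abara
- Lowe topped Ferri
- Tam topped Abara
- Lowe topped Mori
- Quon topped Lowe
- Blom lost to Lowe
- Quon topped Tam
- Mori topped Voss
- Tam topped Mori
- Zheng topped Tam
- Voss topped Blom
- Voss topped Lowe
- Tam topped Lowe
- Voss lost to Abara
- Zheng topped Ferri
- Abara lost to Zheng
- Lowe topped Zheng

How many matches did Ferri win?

Ferri's results: beat Mori; lost to Zheng, Tam, Lowe, Quon, Abara, Voss, Blom.
That is 1 win.

1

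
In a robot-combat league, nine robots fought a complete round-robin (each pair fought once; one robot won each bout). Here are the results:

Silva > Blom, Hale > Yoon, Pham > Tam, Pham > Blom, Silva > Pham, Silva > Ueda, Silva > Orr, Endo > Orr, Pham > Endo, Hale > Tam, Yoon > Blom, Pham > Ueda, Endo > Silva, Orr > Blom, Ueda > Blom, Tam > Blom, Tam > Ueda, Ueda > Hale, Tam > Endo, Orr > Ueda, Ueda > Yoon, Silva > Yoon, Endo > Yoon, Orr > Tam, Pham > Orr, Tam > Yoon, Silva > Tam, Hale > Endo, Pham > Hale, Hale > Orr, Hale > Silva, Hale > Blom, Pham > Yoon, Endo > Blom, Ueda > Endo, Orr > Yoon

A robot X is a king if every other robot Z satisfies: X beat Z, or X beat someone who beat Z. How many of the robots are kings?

Blom cannot reach Ueda, Endo, Hale, Tam, Yoon, Pham, Silva, Orr in two steps.
Ueda cannot reach Pham in two steps.
Endo cannot reach Hale in two steps.
Hale reaches everyone (king).
Tam cannot reach Pham in two steps.
Yoon cannot reach Ueda, Endo, Hale, Tam, Pham, Silva, Orr in two steps.
Pham reaches everyone (king).
Silva reaches everyone (king).
Orr cannot reach Pham, Silva in two steps.
Kings: Hale, Pham, Silva — 3.

3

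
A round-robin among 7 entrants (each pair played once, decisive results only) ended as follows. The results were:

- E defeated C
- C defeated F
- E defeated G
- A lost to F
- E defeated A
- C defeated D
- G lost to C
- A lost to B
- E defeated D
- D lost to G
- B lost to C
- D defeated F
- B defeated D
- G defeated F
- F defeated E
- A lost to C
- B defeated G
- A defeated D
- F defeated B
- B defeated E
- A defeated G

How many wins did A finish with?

2

A's results: beat D, G; lost to B, C, E, F.
That is 2 wins.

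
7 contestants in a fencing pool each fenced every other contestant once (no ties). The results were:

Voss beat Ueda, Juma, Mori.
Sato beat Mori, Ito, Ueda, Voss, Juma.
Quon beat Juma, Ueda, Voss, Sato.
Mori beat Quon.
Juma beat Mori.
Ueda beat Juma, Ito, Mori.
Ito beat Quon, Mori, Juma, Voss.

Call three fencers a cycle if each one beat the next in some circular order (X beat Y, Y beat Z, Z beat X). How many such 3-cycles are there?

7

Win totals: Ueda 3, Quon 4, Mori 1, Sato 5, Voss 3, Juma 1, Ito 4.
A fencer with w wins dominates both others in C(w,2) triples; summing gives 3 + 6 + 0 + 10 + 3 + 0 + 6 = 28 transitive triples.
Total triples C(7,3) = 35, so cyclic triples = 35 − 28 = 7.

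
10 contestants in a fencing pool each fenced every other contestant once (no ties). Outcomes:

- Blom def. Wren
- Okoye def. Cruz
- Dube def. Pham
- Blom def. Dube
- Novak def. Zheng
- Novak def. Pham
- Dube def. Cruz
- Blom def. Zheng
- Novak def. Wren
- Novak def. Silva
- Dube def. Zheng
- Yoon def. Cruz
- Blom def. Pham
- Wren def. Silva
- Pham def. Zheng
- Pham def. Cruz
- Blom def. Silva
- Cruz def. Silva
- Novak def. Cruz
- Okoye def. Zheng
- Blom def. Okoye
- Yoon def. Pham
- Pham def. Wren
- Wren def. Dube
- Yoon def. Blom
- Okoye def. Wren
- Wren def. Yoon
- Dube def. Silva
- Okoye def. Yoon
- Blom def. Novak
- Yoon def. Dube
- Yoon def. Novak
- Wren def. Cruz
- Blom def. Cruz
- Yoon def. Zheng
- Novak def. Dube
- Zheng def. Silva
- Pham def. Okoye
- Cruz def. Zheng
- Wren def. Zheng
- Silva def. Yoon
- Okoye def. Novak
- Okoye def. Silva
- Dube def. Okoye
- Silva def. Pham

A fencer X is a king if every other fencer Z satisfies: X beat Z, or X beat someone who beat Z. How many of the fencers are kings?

5

Zheng cannot reach Wren, Dube, Okoye, Novak, Blom, Cruz in two steps.
Wren reaches everyone (king).
Silva reaches everyone (king).
Yoon reaches everyone (king).
Pham cannot reach Blom in two steps.
Dube cannot reach Blom in two steps.
Okoye reaches everyone (king).
Novak cannot reach Blom in two steps.
Blom reaches everyone (king).
Cruz cannot reach Wren, Dube, Okoye, Novak, Blom in two steps.
Kings: Wren, Silva, Yoon, Okoye, Blom — 5.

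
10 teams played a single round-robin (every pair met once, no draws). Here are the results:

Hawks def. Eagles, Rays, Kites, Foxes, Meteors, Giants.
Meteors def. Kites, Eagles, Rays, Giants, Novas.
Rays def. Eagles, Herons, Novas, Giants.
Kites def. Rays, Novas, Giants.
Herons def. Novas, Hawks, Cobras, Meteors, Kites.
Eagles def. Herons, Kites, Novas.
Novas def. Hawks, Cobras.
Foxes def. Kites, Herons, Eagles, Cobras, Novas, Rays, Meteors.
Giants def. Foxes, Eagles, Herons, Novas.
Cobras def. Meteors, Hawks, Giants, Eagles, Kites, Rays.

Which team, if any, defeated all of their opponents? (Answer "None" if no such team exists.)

None

Highest win total is Foxes with 7 (out of 9 possible).
Foxes lost to Hawks, Giants, so no team went undefeated.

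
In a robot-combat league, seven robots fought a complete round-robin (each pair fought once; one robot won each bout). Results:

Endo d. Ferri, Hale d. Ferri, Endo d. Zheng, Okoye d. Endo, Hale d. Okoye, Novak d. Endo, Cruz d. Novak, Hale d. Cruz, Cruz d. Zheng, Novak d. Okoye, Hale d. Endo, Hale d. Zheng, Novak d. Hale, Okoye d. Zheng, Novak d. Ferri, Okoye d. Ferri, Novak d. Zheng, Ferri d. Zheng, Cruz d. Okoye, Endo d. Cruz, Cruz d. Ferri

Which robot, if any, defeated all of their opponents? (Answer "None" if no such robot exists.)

None

Highest win total is Novak with 5 (out of 6 possible).
Novak lost to Cruz, so no robot went undefeated.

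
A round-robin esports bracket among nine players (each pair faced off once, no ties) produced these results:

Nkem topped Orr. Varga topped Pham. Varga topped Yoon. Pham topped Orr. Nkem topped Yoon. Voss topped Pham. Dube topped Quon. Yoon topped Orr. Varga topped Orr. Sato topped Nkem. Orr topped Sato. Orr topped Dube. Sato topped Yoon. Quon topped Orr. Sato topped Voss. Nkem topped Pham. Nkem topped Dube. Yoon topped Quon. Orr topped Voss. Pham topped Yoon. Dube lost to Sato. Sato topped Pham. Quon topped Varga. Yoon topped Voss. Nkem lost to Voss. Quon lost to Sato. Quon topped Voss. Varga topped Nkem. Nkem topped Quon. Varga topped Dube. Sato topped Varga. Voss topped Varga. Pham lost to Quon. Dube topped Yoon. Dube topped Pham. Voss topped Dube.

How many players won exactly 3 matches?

3

Win totals: Orr 3, Voss 4, Nkem 5, Quon 4, Varga 5, Pham 2, Yoon 3, Dube 3, Sato 7.
Exactly 3: Orr, Yoon, Dube — 3 players.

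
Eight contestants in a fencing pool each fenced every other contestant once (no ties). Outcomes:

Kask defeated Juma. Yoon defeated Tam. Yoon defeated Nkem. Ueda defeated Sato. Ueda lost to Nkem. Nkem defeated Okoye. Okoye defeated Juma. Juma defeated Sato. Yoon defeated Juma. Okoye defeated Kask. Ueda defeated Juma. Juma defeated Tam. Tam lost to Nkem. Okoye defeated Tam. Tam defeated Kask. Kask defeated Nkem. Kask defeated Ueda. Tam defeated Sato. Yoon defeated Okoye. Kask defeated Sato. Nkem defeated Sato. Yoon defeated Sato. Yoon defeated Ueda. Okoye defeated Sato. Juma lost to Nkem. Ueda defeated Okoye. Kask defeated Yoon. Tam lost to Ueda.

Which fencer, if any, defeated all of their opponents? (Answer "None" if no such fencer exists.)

None

Highest win total is Yoon with 6 (out of 7 possible).
Yoon lost to Kask, so no fencer went undefeated.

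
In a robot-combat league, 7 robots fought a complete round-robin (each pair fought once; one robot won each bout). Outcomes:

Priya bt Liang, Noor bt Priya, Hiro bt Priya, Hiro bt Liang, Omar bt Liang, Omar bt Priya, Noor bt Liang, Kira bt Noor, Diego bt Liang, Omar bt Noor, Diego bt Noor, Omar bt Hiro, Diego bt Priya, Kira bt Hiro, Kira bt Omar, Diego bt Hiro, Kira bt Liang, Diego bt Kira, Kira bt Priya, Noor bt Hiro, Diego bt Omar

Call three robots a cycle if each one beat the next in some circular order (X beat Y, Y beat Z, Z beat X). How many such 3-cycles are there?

0

Win totals: Hiro 2, Diego 6, Omar 4, Kira 5, Liang 0, Priya 1, Noor 3.
A robot with w wins dominates both others in C(w,2) triples; summing gives 1 + 15 + 6 + 10 + 0 + 0 + 3 = 35 transitive triples.
Total triples C(7,3) = 35, so cyclic triples = 35 − 35 = 0.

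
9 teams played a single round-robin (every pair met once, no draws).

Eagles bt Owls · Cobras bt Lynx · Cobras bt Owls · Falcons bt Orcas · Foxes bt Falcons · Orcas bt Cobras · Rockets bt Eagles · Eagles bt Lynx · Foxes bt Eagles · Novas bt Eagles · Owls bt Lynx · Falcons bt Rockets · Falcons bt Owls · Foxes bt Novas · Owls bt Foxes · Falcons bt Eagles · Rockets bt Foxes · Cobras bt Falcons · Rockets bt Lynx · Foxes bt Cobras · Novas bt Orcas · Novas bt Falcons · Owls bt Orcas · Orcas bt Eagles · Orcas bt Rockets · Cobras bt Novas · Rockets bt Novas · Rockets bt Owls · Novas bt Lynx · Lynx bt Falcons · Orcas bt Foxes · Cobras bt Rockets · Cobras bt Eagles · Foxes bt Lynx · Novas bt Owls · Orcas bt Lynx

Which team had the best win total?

Cobras

Win totals: Cobras 6, Rockets 5, Eagles 2, Falcons 4, Orcas 5, Novas 5, Foxes 5, Owls 3, Lynx 1.
Cobras leads with 6 wins (next highest: 5).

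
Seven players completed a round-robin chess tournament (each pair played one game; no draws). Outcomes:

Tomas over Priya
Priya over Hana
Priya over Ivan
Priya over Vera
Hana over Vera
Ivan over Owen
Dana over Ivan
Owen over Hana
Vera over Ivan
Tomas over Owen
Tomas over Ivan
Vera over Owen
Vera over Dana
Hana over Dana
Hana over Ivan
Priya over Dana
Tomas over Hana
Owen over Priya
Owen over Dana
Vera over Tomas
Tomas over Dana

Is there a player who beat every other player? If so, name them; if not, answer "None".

None

Highest win total is Tomas with 5 (out of 6 possible).
Tomas lost to Vera, so no player went undefeated.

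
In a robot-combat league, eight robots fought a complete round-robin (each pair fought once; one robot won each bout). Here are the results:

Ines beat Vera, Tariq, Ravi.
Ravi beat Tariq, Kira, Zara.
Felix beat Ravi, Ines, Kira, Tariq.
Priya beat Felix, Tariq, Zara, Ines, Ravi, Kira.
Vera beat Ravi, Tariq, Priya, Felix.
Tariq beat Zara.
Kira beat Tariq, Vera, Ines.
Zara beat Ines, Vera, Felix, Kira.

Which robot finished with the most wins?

Win totals: Felix 4, Ravi 3, Tariq 1, Vera 4, Kira 3, Ines 3, Zara 4, Priya 6.
Priya leads with 6 wins (next highest: 4).

Priya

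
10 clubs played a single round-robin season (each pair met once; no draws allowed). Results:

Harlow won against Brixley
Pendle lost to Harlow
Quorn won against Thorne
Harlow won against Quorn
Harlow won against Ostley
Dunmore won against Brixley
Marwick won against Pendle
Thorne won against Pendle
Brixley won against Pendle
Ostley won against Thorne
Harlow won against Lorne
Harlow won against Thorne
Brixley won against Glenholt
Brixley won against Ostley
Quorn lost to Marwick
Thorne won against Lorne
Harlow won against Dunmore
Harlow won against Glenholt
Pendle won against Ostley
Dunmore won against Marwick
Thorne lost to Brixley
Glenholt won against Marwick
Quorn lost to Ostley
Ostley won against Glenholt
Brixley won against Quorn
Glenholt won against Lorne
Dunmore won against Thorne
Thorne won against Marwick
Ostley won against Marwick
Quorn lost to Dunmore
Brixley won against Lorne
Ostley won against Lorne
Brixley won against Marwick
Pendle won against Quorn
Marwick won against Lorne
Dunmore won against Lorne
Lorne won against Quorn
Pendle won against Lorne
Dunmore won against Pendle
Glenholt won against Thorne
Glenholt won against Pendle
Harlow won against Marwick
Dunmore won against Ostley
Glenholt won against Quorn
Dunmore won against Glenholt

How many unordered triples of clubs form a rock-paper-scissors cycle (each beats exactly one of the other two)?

Win totals: Pendle 3, Thorne 3, Marwick 3, Brixley 7, Ostley 5, Glenholt 5, Harlow 9, Dunmore 8, Quorn 1, Lorne 1.
A club with w wins dominates both others in C(w,2) triples; summing gives 3 + 3 + 3 + 21 + 10 + 10 + 36 + 28 + 0 + 0 = 114 transitive triples.
Total triples C(10,3) = 120, so cyclic triples = 120 − 114 = 6.

6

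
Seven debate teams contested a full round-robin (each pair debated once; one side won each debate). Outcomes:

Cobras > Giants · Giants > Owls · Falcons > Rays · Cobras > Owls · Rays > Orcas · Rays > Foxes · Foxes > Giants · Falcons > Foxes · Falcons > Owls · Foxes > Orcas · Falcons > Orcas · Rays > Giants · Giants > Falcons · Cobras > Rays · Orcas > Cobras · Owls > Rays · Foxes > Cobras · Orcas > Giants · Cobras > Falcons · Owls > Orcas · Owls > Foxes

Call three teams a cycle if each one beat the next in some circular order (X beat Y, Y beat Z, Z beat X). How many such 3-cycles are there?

12

Win totals: Falcons 4, Foxes 3, Orcas 2, Owls 3, Giants 2, Cobras 4, Rays 3.
A team with w wins dominates both others in C(w,2) triples; summing gives 6 + 3 + 1 + 3 + 1 + 6 + 3 = 23 transitive triples.
Total triples C(7,3) = 35, so cyclic triples = 35 − 23 = 12.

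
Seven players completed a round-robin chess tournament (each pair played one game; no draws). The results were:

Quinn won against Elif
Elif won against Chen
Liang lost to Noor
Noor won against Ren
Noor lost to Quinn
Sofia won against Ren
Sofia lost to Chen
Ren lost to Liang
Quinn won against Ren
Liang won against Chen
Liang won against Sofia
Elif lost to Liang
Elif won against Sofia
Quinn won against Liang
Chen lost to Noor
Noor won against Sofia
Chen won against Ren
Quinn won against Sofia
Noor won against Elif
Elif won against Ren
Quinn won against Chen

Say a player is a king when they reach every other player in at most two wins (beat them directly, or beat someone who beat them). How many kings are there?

Ren cannot reach Liang, Quinn, Elif, Chen, Sofia, Noor in two steps.
Liang cannot reach Quinn, Noor in two steps.
Quinn reaches everyone (king).
Elif cannot reach Liang, Quinn, Noor in two steps.
Chen cannot reach Liang, Quinn, Elif, Noor in two steps.
Sofia cannot reach Liang, Quinn, Elif, Chen, Noor in two steps.
Noor cannot reach Quinn in two steps.
Kings: Quinn — 1.

1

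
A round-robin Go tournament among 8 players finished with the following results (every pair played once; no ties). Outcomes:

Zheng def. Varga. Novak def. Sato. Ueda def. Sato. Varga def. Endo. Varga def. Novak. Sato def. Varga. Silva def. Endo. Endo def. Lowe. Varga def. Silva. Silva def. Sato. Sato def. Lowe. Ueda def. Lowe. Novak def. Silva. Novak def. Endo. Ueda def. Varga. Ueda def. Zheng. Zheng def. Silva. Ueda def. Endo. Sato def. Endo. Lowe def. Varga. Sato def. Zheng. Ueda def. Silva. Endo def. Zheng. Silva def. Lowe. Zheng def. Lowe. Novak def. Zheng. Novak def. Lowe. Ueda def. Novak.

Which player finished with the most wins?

Ueda

Win totals: Ueda 7, Lowe 1, Endo 2, Varga 3, Zheng 3, Novak 5, Silva 3, Sato 4.
Ueda leads with 7 wins (next highest: 5).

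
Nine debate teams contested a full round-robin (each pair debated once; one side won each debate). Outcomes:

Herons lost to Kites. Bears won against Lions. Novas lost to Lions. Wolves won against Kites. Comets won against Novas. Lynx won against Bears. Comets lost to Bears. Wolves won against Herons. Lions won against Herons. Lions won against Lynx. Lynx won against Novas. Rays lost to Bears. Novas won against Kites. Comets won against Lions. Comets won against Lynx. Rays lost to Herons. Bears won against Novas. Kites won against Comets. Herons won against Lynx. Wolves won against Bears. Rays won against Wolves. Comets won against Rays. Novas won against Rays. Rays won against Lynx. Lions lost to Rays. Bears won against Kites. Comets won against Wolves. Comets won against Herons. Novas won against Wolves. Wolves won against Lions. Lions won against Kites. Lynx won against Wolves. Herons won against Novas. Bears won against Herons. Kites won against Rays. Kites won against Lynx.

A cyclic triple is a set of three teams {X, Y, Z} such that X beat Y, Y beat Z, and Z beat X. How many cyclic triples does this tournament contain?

24

Win totals: Comets 6, Bears 6, Wolves 4, Novas 3, Herons 3, Rays 3, Lions 4, Lynx 3, Kites 4.
A team with w wins dominates both others in C(w,2) triples; summing gives 15 + 15 + 6 + 3 + 3 + 3 + 6 + 3 + 6 = 60 transitive triples.
Total triples C(9,3) = 84, so cyclic triples = 84 − 60 = 24.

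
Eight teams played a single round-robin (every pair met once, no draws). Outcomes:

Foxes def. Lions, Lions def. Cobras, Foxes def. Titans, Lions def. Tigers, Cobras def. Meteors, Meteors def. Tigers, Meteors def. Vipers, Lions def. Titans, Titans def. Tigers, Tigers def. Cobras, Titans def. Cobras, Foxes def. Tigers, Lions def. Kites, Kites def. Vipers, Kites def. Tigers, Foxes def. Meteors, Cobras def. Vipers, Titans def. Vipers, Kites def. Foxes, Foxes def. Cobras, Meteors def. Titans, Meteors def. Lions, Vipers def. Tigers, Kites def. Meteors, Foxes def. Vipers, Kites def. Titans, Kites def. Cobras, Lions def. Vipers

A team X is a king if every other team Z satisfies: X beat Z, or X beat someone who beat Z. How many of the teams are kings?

Vipers cannot reach Kites, Titans, Lions, Foxes, Meteors in two steps.
Cobras cannot reach Kites, Foxes in two steps.
Kites reaches everyone (king).
Titans cannot reach Kites, Lions, Foxes in two steps.
Lions reaches everyone (king).
Tigers cannot reach Kites, Titans, Lions, Foxes in two steps.
Foxes reaches everyone (king).
Meteors cannot reach Foxes in two steps.
Kings: Kites, Lions, Foxes — 3.

3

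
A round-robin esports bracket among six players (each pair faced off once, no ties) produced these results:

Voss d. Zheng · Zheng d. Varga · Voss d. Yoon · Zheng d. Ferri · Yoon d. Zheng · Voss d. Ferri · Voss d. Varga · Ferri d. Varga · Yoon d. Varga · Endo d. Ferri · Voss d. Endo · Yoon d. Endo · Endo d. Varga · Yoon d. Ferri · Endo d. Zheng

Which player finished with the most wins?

Voss

Win totals: Zheng 2, Endo 3, Ferri 1, Yoon 4, Varga 0, Voss 5.
Voss leads with 5 wins (next highest: 4).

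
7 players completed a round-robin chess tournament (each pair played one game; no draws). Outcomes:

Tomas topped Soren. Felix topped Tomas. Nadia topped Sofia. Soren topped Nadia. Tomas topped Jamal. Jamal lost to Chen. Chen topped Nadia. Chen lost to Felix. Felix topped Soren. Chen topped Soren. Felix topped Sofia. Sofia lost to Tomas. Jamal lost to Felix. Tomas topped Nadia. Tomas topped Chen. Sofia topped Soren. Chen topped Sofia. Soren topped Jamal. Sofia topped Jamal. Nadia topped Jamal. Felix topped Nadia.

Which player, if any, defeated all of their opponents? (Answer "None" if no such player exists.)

Felix has 6 wins out of 6 opponents — a perfect record.

Felix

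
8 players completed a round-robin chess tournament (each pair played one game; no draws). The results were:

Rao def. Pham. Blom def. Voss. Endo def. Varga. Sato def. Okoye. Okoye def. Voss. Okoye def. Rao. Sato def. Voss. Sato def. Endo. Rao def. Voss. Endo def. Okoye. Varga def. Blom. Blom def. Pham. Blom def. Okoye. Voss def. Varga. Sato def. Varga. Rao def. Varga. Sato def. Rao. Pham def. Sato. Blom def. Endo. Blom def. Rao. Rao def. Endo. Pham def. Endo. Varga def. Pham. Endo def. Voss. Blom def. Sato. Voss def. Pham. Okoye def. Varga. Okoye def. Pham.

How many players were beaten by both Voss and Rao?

Voss beat: Pham, Varga.
Rao beat: Pham, Voss, Endo, Varga.
Both beat: Pham, Varga — 2.

2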